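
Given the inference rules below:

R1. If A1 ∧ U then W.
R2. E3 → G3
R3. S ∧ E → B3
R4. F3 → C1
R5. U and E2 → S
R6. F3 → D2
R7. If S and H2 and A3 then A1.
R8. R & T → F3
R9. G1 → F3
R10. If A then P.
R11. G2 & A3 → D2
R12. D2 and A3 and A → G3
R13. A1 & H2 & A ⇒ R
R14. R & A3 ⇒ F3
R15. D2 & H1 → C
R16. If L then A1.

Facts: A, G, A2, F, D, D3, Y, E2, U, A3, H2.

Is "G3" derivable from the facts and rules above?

Yes

S  (by R5: U, E2)
A1  (by R7: S, H2, A3)
R  (by R13: A1, H2, A)
F3  (by R14: R, A3)
D2  (by R6: F3)
G3  (by R12: D2, A3, A)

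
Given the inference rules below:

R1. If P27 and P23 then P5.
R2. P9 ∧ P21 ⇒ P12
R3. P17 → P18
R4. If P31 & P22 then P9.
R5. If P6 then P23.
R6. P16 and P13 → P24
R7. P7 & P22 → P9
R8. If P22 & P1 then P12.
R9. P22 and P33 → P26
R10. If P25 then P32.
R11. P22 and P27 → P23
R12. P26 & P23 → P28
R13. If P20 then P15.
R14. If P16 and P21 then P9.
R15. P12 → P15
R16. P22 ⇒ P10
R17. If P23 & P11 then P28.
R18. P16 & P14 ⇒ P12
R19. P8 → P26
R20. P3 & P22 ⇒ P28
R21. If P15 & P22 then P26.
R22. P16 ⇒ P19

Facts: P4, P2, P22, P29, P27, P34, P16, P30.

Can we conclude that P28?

No

Forward chaining from the given facts derives: P23, P10, P19, P5.
Rules concluding P28: R12 needs P26; R17 needs P11; R20 needs P3 — none of these are established.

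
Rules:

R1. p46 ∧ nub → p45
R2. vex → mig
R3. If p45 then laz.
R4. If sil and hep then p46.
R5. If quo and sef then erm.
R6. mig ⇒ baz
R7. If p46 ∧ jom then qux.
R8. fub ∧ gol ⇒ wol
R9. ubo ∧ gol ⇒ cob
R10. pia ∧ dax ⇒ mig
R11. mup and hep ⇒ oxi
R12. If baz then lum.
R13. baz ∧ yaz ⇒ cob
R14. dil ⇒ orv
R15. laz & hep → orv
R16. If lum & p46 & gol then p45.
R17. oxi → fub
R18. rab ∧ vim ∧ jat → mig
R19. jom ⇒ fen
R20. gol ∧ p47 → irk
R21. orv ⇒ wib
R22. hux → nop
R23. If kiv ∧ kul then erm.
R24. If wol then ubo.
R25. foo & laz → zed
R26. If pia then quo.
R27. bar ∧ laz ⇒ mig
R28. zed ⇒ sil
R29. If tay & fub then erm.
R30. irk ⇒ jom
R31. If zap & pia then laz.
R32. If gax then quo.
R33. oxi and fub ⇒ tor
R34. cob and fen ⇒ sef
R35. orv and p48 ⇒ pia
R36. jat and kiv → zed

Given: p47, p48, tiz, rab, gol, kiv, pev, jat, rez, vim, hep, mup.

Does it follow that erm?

oxi  (by R11: mup, hep)
fub  (by R17: oxi)
mig  (by R18: rab, vim, jat)
irk  (by R20: gol, p47)
jom  (by R30: irk)
zed  (by R36: jat, kiv)
baz  (by R6: mig)
wol  (by R8: fub, gol)
lum  (by R12: baz)
fen  (by R19: jom)
ubo  (by R24: wol)
sil  (by R28: zed)
p46  (by R4: sil, hep)
cob  (by R9: ubo, gol)
p45  (by R16: lum, p46, gol)
sef  (by R34: cob, fen)
laz  (by R3: p45)
orv  (by R15: laz, hep)
pia  (by R35: orv, p48)
quo  (by R26: pia)
erm  (by R5: quo, sef)

Yes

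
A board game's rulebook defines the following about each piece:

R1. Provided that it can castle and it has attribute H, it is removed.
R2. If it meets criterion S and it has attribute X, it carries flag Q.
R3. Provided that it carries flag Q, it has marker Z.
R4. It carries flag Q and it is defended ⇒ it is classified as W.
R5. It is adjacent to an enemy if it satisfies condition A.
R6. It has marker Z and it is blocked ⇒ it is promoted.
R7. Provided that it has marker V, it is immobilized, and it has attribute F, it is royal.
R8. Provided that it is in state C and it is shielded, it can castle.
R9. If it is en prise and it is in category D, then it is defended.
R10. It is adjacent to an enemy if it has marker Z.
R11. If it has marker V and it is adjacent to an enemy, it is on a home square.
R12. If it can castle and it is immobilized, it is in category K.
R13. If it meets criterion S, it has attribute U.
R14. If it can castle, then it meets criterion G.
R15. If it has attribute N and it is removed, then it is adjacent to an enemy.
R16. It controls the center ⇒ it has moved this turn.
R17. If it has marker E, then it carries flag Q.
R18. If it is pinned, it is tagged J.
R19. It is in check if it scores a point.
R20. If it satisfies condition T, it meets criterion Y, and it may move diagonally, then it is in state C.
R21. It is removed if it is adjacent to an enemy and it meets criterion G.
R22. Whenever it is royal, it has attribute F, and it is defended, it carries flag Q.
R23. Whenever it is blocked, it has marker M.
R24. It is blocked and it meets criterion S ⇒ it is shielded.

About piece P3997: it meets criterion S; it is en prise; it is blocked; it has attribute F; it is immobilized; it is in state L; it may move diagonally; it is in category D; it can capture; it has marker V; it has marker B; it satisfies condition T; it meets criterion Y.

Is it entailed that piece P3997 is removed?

By R7 (it has marker V, it is immobilized, it has attribute F): it is royal.
By R9 (it is en prise, it is in category D): it is defended.
By R20 (it satisfies condition T, it meets criterion Y, it may move diagonally): it is in state C.
By R22 (it is royal, it has attribute F, it is defended): it carries flag Q.
By R24 (it is blocked, it meets criterion S): it is shielded.
By R3 (it carries flag Q): it has marker Z.
By R8 (it is in state C, it is shielded): it can castle.
By R10 (it has marker Z): it is adjacent to an enemy.
By R14 (it can castle): it meets criterion G.
By R21 (it is adjacent to an enemy, it meets criterion G): it is removed.

Yes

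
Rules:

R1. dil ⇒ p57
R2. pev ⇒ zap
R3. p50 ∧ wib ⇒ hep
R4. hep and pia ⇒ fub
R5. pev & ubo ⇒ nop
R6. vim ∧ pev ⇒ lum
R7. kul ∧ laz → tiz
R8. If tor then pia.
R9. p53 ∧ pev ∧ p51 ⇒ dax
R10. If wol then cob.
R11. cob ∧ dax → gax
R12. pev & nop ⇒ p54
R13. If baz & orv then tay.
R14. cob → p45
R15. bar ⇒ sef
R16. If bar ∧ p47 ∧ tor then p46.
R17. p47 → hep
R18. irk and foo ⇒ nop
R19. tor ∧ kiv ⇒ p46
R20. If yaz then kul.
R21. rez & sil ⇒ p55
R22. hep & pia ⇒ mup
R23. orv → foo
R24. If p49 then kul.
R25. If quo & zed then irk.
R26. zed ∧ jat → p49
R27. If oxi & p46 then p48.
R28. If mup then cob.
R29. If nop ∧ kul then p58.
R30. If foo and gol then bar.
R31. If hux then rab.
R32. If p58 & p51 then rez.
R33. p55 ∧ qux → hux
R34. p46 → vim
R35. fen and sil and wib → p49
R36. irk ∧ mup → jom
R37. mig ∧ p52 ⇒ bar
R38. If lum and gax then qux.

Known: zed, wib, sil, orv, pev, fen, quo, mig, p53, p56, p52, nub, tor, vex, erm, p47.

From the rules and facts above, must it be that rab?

Forward chaining from the given facts derives: zap, pia, hep, mup, foo, irk, cob, p49, jom, bar, fub, p45, sef, p46, nop, kul, p58, vim, lum, p54.
The only rule concluding rab is R31, which needs hux; that is never established.

No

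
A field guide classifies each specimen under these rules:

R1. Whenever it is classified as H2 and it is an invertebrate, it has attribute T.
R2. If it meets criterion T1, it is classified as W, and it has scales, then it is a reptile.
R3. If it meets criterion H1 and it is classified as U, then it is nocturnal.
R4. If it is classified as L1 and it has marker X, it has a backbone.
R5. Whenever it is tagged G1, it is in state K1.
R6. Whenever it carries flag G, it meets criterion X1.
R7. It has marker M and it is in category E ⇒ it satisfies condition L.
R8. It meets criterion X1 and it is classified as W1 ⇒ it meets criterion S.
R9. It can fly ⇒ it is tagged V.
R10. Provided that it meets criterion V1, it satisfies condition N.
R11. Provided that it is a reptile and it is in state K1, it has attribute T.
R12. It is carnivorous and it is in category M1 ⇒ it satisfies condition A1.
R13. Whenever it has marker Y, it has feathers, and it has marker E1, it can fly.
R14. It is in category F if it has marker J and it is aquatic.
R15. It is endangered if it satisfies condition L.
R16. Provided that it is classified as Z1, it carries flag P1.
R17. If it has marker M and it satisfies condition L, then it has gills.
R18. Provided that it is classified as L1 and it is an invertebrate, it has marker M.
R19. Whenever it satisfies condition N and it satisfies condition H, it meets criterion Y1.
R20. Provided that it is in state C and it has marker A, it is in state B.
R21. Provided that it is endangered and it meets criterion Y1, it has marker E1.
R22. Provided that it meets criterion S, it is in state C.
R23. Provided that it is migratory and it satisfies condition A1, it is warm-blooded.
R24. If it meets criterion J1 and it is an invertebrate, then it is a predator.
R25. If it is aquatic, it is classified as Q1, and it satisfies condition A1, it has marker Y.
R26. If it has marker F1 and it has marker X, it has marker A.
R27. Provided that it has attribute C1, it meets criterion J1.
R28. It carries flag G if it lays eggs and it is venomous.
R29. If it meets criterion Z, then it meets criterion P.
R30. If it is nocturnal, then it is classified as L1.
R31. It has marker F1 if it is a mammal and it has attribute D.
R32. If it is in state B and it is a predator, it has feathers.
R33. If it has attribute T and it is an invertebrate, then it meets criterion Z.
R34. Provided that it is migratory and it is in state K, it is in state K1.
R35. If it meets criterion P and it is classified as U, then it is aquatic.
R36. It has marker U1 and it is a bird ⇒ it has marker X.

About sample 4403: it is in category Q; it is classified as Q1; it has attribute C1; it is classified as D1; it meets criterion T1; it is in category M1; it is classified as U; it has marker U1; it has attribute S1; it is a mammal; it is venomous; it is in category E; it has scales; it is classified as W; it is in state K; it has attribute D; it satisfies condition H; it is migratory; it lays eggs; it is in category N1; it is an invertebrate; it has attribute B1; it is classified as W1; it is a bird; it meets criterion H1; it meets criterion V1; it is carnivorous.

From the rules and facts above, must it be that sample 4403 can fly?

Yes

By R2 (it meets criterion T1, it is classified as W, it has scales): it is a reptile.
By R3 (it meets criterion H1, it is classified as U): it is nocturnal.
By R10 (it meets criterion V1): it satisfies condition N.
By R12 (it is carnivorous, it is in category M1): it satisfies condition A1.
By R19 (it satisfies condition N, it satisfies condition H): it meets criterion Y1.
By R27 (it has attribute C1): it meets criterion J1.
By R28 (it lays eggs, it is venomous): it carries flag G.
By R30 (it is nocturnal): it is classified as L1.
By R31 (it is a mammal, it has attribute D): it has marker F1.
By R34 (it is migratory, it is in state K): it is in state K1.
By R36 (it has marker U1, it is a bird): it has marker X.
By R6 (it carries flag G): it meets criterion X1.
By R8 (it meets criterion X1, it is classified as W1): it meets criterion S.
By R11 (it is a reptile, it is in state K1): it has attribute T.
By R18 (it is classified as L1, it is an invertebrate): it has marker M.
By R22 (it meets criterion S): it is in state C.
By R24 (it meets criterion J1, it is an invertebrate): it is a predator.
By R26 (it has marker F1, it has marker X): it has marker A.
By R33 (it has attribute T, it is an invertebrate): it meets criterion Z.
By R7 (it has marker M, it is in category E): it satisfies condition L.
By R15 (it satisfies condition L): it is endangered.
By R20 (it is in state C, it has marker A): it is in state B.
By R21 (it is endangered, it meets criterion Y1): it has marker E1.
By R29 (it meets criterion Z): it meets criterion P.
By R32 (it is in state B, it is a predator): it has feathers.
By R35 (it meets criterion P, it is classified as U): it is aquatic.
By R25 (it is aquatic, it is classified as Q1, it satisfies condition A1): it has marker Y.
By R13 (it has marker Y, it has feathers, it has marker E1): it can fly.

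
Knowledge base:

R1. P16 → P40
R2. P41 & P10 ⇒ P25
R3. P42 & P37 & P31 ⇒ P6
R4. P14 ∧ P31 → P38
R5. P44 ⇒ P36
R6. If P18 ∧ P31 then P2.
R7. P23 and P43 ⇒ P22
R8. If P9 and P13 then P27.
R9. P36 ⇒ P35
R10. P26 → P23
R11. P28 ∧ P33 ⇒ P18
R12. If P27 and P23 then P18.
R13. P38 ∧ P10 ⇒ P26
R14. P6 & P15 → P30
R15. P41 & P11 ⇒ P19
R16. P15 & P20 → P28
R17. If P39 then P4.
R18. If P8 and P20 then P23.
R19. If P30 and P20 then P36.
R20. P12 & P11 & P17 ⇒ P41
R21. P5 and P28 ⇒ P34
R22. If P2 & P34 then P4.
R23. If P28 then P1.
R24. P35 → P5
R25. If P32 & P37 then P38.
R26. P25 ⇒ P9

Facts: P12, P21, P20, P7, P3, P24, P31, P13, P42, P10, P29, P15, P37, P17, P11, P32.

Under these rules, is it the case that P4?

Yes

P6  (by R3: P42, P37, P31)
P30  (by R14: P6, P15)
P28  (by R16: P15, P20)
P36  (by R19: P30, P20)
P41  (by R20: P12, P11, P17)
P38  (by R25: P32, P37)
P25  (by R2: P41, P10)
P35  (by R9: P36)
P26  (by R13: P38, P10)
P5  (by R24: P35)
P9  (by R26: P25)
P27  (by R8: P9, P13)
P23  (by R10: P26)
P18  (by R12: P27, P23)
P34  (by R21: P5, P28)
P2  (by R6: P18, P31)
P4  (by R22: P2, P34)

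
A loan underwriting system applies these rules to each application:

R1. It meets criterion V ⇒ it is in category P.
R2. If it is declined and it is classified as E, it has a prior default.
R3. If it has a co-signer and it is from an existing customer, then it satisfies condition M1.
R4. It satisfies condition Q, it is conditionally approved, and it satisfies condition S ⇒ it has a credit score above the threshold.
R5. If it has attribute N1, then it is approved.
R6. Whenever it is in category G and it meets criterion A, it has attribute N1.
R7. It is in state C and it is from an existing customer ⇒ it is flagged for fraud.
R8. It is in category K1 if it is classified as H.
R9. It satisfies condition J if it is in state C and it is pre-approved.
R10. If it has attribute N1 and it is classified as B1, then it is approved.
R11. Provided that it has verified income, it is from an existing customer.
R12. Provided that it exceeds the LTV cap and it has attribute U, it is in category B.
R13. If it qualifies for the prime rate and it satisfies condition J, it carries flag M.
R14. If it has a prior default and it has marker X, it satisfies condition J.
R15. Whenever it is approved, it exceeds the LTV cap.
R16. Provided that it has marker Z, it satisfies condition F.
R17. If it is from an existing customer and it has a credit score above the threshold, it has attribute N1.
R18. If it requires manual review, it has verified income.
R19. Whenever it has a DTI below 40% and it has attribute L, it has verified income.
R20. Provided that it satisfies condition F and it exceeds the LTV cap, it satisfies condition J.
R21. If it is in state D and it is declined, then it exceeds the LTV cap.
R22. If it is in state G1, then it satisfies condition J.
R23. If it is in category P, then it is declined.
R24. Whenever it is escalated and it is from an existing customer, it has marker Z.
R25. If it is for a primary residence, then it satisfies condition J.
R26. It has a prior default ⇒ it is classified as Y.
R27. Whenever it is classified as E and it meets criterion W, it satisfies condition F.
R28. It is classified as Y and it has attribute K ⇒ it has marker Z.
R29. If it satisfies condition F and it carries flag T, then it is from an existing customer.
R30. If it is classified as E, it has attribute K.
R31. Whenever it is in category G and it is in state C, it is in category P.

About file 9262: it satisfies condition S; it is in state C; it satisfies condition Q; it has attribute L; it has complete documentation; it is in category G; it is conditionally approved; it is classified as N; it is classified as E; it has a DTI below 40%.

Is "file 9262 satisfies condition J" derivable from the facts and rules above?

By R4 (it satisfies condition Q, it is conditionally approved, it satisfies condition S): it has a credit score above the threshold.
By R19 (it has a DTI below 40%, it has attribute L): it has verified income.
By R30 (it is classified as E): it has attribute K.
By R31 (it is in category G, it is in state C): it is in category P.
By R11 (it has verified income): it is from an existing customer.
By R17 (it is from an existing customer, it has a credit score above the threshold): it has attribute N1.
By R23 (it is in category P): it is declined.
By R2 (it is declined, it is classified as E): it has a prior default.
By R5 (it has attribute N1): it is approved.
By R15 (it is approved): it exceeds the LTV cap.
By R26 (it has a prior default): it is classified as Y.
By R28 (it is classified as Y, it has attribute K): it has marker Z.
By R16 (it has marker Z): it satisfies condition F.
By R20 (it satisfies condition F, it exceeds the LTV cap): it satisfies condition J.

Yes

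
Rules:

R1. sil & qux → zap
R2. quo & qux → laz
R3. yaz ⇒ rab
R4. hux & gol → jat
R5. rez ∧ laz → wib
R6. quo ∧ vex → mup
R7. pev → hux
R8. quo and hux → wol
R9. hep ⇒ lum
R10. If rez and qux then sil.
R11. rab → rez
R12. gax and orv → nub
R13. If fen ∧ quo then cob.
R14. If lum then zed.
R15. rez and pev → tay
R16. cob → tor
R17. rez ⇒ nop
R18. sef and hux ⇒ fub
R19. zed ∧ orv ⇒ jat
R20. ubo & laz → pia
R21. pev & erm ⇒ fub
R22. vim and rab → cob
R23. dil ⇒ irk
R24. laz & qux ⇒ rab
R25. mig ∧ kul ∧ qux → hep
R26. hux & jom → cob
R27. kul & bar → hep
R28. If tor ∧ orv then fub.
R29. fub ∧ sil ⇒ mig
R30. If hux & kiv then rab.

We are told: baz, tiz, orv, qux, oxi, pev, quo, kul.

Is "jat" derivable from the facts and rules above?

Forward chaining from the given facts derives: laz, hux, wol, rab, rez, tay, nop, wib, sil, zap.
Rules concluding jat: R4 needs gol; R19 needs zed — none of these are established.

No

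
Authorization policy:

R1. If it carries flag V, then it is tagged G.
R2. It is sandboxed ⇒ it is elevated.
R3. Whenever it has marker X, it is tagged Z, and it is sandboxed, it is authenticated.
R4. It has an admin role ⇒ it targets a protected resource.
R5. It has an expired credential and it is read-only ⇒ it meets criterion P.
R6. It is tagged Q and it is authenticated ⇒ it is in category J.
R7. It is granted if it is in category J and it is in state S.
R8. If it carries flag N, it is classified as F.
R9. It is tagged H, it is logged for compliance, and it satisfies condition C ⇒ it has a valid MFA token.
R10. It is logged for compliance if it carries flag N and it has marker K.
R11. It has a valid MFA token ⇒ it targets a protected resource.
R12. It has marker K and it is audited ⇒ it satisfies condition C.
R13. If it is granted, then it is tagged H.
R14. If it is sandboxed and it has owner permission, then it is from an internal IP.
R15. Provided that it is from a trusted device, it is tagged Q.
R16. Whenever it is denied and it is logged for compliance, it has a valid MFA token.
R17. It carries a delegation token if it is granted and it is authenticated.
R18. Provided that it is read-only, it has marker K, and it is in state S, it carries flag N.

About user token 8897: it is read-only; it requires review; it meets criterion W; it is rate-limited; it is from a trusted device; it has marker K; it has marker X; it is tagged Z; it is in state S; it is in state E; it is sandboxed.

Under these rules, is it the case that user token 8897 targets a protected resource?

Forward chaining from the given facts derives: is elevated, is authenticated, is tagged Q, carries flag N, is in category J, is granted, is classified as F, is logged for compliance, is tagged H, carries a delegation token.
Rules concluding "it targets a protected resource": R4 needs "it has an admin role"; R11 needs "it has a valid MFA token" — none of these are established.

No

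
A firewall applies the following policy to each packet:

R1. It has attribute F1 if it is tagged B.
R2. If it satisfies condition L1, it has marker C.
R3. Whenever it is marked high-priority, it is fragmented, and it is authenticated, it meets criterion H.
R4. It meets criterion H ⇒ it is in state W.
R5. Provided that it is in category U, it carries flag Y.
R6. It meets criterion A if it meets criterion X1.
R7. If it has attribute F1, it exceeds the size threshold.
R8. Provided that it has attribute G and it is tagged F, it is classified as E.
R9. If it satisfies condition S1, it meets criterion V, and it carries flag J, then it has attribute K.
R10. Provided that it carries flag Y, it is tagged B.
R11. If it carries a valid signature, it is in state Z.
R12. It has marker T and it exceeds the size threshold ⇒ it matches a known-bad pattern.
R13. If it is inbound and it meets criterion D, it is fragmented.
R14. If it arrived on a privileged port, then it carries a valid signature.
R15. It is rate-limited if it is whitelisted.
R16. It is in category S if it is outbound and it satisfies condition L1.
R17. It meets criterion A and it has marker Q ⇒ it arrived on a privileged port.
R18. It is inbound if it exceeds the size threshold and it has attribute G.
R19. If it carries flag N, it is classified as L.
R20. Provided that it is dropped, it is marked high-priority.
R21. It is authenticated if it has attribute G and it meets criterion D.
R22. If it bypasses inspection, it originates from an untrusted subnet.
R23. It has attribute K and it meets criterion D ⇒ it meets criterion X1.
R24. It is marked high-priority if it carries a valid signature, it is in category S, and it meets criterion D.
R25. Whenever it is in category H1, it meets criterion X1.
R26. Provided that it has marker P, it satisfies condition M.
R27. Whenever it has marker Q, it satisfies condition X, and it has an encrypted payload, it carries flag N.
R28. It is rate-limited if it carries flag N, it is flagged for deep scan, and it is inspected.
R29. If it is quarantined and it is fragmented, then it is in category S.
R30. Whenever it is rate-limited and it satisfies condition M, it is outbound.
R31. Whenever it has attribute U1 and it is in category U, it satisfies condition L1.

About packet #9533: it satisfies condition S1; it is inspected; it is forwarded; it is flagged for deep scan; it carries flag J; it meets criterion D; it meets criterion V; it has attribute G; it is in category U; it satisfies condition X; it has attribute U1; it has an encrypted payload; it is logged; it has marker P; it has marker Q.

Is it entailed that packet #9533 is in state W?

Yes

By R5 (it is in category U): it carries flag Y.
By R9 (it satisfies condition S1, it meets criterion V, it carries flag J): it has attribute K.
By R10 (it carries flag Y): it is tagged B.
By R21 (it has attribute G, it meets criterion D): it is authenticated.
By R23 (it has attribute K, it meets criterion D): it meets criterion X1.
By R26 (it has marker P): it satisfies condition M.
By R27 (it has marker Q, it satisfies condition X, it has an encrypted payload): it carries flag N.
By R28 (it carries flag N, it is flagged for deep scan, it is inspected): it is rate-limited.
By R30 (it is rate-limited, it satisfies condition M): it is outbound.
By R31 (it has attribute U1, it is in category U): it satisfies condition L1.
By R1 (it is tagged B): it has attribute F1.
By R6 (it meets criterion X1): it meets criterion A.
By R7 (it has attribute F1): it exceeds the size threshold.
By R16 (it is outbound, it satisfies condition L1): it is in category S.
By R17 (it meets criterion A, it has marker Q): it arrived on a privileged port.
By R18 (it exceeds the size threshold, it has attribute G): it is inbound.
By R13 (it is inbound, it meets criterion D): it is fragmented.
By R14 (it arrived on a privileged port): it carries a valid signature.
By R24 (it carries a valid signature, it is in category S, it meets criterion D): it is marked high-priority.
By R3 (it is marked high-priority, it is fragmented, it is authenticated): it meets criterion H.
By R4 (it meets criterion H): it is in state W.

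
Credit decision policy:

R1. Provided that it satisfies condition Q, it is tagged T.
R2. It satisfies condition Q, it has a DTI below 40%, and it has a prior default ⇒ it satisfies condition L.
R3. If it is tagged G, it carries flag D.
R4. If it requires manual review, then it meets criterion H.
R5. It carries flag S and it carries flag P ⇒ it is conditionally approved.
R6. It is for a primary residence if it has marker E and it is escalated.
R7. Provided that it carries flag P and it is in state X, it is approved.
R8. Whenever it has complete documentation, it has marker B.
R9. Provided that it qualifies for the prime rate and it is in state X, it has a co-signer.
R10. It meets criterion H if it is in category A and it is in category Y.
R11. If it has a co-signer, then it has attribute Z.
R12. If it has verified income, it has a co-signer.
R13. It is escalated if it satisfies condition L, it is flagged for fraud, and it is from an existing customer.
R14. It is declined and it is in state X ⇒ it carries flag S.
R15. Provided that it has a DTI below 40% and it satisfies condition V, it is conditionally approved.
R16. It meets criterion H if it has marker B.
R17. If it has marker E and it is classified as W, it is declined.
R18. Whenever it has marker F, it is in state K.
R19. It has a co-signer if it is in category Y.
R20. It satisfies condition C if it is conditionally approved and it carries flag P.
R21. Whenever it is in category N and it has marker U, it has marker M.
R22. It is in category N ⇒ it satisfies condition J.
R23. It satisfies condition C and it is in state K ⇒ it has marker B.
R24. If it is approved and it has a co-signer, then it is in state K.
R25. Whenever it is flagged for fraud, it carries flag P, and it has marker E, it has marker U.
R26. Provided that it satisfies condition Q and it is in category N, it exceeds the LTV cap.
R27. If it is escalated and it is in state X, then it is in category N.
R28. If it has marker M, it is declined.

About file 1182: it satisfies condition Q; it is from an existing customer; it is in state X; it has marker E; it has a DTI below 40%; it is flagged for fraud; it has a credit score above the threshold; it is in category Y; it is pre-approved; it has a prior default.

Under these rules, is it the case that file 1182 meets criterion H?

Forward chaining from the given facts derives: is tagged T, satisfies condition L, is escalated, has a co-signer, is in category N, is for a primary residence, has attribute Z, satisfies condition J, exceeds the LTV cap.
Rules concluding "it meets criterion H": R4 needs "it requires manual review"; R10 needs "it is in category A"; R16 needs "it has marker B" — none of these are established.

No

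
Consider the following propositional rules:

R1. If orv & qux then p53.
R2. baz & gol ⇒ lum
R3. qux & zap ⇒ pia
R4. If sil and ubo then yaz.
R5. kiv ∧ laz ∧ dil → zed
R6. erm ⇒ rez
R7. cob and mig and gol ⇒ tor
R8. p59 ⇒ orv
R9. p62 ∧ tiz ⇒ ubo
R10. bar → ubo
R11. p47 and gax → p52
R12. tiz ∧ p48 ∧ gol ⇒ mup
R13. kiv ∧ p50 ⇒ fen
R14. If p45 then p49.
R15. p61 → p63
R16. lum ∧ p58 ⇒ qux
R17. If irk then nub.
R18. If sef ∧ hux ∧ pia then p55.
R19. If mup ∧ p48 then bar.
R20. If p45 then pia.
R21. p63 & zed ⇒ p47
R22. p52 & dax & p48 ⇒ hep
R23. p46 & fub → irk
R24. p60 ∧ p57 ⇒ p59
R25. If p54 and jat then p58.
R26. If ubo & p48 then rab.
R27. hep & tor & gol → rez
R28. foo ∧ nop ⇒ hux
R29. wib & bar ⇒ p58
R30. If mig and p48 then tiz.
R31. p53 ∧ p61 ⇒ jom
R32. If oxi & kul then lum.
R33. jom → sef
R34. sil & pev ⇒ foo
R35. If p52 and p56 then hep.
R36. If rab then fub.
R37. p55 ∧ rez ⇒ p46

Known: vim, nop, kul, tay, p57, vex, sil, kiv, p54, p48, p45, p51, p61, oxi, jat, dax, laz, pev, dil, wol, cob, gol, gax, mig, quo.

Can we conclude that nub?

Forward chaining from the given facts derives: zed, tor, p49, p63, pia, p47, p58, tiz, lum, foo, p52, mup, qux, bar, hep, rez, hux, ubo, rab, fub, yaz.
The only rule concluding nub is R17, which needs irk; that is never established.

No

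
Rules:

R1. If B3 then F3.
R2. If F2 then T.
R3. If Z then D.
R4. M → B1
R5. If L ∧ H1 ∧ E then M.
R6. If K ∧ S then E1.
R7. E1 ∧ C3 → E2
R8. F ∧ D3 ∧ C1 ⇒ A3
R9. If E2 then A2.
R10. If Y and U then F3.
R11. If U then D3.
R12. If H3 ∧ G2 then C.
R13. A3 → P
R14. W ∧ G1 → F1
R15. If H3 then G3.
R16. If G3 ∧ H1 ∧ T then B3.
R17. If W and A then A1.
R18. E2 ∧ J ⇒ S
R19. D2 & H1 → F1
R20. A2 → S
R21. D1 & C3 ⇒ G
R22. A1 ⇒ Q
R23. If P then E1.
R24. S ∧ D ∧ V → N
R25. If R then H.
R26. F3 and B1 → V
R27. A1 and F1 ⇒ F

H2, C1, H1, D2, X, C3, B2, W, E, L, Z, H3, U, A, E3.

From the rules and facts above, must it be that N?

Forward chaining from the given facts derives: D, M, D3, G3, A1, F1, Q, F, B1, A3, P, E1, E2, A2, S.
The only rule concluding N is R24, which needs V; that is never established.

No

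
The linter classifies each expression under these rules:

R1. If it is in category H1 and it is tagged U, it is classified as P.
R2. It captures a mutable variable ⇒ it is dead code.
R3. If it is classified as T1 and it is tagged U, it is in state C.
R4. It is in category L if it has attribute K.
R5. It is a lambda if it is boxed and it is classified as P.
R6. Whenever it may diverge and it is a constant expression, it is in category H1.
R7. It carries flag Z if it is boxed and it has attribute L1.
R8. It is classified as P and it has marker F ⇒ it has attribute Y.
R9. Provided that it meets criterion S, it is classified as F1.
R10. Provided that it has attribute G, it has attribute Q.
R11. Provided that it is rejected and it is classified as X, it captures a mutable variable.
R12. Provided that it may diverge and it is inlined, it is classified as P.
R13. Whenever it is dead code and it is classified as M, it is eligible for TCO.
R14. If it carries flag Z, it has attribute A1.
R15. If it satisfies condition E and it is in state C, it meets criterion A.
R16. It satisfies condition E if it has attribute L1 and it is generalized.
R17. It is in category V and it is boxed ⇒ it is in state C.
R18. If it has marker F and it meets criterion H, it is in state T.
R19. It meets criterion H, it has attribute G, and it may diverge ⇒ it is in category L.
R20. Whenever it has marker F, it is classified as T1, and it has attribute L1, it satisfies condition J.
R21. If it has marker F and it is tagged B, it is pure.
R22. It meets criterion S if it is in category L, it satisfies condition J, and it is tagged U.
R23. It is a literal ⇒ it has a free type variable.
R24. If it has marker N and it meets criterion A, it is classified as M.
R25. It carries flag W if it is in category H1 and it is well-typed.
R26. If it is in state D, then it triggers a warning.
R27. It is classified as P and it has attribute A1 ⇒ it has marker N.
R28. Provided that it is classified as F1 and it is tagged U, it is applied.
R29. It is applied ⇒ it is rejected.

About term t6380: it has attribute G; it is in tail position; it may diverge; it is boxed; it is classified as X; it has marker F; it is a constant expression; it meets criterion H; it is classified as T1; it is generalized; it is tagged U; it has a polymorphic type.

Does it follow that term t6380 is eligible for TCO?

No

Forward chaining from the given facts derives: is in state C, is in category H1, has attribute Q, is in state T, is in category L, is classified as P, is a lambda, has attribute Y.
The only rule concluding "it is eligible for TCO" is R13, which needs "it is dead code"; that is never established.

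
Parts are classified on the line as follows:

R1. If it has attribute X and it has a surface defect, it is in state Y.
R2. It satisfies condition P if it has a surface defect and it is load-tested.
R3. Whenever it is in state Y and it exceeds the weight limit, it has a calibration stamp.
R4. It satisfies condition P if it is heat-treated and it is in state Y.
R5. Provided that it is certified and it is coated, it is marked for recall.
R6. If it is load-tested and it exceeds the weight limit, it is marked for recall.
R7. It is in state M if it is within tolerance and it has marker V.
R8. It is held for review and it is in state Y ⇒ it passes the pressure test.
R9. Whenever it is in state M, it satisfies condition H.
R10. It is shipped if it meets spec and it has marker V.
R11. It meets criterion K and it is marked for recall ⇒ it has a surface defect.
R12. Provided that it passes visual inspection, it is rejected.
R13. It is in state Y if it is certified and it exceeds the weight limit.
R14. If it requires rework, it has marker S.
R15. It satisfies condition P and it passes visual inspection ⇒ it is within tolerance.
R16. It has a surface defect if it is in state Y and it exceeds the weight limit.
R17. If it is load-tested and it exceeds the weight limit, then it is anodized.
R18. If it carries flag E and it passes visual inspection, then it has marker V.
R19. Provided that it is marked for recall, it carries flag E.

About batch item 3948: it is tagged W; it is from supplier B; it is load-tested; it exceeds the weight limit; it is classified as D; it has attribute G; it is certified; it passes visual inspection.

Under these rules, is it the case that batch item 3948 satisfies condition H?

By R6 (it is load-tested, it exceeds the weight limit): it is marked for recall.
By R13 (it is certified, it exceeds the weight limit): it is in state Y.
By R16 (it is in state Y, it exceeds the weight limit): it has a surface defect.
By R19 (it is marked for recall): it carries flag E.
By R2 (it has a surface defect, it is load-tested): it satisfies condition P.
By R15 (it satisfies condition P, it passes visual inspection): it is within tolerance.
By R18 (it carries flag E, it passes visual inspection): it has marker V.
By R7 (it is within tolerance, it has marker V): it is in state M.
By R9 (it is in state M): it satisfies condition H.

Yes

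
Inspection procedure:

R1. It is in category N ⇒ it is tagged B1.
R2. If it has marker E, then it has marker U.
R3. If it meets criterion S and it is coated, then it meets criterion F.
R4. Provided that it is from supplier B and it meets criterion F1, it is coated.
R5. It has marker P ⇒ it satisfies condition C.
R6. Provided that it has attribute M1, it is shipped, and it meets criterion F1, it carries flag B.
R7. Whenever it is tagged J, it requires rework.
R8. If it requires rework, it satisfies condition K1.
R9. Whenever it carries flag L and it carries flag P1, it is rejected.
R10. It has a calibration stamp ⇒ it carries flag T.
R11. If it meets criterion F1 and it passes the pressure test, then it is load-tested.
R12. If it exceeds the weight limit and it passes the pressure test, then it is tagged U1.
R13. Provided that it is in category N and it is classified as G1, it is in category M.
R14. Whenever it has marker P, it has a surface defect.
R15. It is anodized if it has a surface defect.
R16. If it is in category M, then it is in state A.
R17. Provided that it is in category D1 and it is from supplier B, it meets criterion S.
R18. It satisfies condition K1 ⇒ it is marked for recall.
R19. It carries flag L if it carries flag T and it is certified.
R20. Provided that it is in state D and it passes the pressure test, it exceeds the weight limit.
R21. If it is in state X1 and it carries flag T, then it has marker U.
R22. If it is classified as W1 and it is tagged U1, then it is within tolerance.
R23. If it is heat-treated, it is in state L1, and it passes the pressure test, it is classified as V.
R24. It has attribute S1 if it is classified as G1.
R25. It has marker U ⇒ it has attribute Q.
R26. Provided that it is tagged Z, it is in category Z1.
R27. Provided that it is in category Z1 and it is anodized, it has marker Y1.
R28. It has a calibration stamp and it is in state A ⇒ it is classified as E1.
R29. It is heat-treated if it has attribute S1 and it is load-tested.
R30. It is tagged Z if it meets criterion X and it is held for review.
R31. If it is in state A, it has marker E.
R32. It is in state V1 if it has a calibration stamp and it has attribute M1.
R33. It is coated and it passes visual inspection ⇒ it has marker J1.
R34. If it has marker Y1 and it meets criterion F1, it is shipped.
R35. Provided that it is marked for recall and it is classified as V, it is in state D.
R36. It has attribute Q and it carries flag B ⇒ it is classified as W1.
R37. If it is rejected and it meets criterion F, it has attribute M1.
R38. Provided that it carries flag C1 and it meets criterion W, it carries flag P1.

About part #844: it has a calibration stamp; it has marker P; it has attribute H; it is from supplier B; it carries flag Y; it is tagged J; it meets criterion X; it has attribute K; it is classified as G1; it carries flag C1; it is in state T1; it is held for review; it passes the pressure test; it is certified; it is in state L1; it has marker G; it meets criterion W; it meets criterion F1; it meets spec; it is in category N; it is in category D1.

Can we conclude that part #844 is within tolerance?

By R4 (it is from supplier B, it meets criterion F1): it is coated.
By R7 (it is tagged J): it requires rework.
By R8 (it requires rework): it satisfies condition K1.
By R10 (it has a calibration stamp): it carries flag T.
By R11 (it meets criterion F1, it passes the pressure test): it is load-tested.
By R13 (it is in category N, it is classified as G1): it is in category M.
By R14 (it has marker P): it has a surface defect.
By R15 (it has a surface defect): it is anodized.
By R16 (it is in category M): it is in state A.
By R17 (it is in category D1, it is from supplier B): it meets criterion S.
By R18 (it satisfies condition K1): it is marked for recall.
By R19 (it carries flag T, it is certified): it carries flag L.
By R24 (it is classified as G1): it has attribute S1.
By R29 (it has attribute S1, it is load-tested): it is heat-treated.
By R30 (it meets criterion X, it is held for review): it is tagged Z.
By R31 (it is in state A): it has marker E.
By R38 (it carries flag C1, it meets criterion W): it carries flag P1.
By R2 (it has marker E): it has marker U.
By R3 (it meets criterion S, it is coated): it meets criterion F.
By R9 (it carries flag L, it carries flag P1): it is rejected.
By R23 (it is heat-treated, it is in state L1, it passes the pressure test): it is classified as V.
By R25 (it has marker U): it has attribute Q.
By R26 (it is tagged Z): it is in category Z1.
By R27 (it is in category Z1, it is anodized): it has marker Y1.
By R34 (it has marker Y1, it meets criterion F1): it is shipped.
By R35 (it is marked for recall, it is classified as V): it is in state D.
By R37 (it is rejected, it meets criterion F): it has attribute M1.
By R6 (it has attribute M1, it is shipped, it meets criterion F1): it carries flag B.
By R20 (it is in state D, it passes the pressure test): it exceeds the weight limit.
By R36 (it has attribute Q, it carries flag B): it is classified as W1.
By R12 (it exceeds the weight limit, it passes the pressure test): it is tagged U1.
By R22 (it is classified as W1, it is tagged U1): it is within tolerance.

Yes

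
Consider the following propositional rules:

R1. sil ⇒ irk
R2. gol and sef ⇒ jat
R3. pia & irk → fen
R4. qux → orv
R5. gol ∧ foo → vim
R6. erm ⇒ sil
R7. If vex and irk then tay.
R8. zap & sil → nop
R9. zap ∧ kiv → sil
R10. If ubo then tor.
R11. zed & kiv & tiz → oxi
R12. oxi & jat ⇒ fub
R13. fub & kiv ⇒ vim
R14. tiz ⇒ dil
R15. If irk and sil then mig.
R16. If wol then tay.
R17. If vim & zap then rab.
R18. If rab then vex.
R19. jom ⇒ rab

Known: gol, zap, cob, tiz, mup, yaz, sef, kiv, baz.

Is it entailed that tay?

Forward chaining from the given facts derives: jat, sil, dil, irk, nop, mig.
Rules concluding tay: R7 needs vex; R16 needs wol — none of these are established.

No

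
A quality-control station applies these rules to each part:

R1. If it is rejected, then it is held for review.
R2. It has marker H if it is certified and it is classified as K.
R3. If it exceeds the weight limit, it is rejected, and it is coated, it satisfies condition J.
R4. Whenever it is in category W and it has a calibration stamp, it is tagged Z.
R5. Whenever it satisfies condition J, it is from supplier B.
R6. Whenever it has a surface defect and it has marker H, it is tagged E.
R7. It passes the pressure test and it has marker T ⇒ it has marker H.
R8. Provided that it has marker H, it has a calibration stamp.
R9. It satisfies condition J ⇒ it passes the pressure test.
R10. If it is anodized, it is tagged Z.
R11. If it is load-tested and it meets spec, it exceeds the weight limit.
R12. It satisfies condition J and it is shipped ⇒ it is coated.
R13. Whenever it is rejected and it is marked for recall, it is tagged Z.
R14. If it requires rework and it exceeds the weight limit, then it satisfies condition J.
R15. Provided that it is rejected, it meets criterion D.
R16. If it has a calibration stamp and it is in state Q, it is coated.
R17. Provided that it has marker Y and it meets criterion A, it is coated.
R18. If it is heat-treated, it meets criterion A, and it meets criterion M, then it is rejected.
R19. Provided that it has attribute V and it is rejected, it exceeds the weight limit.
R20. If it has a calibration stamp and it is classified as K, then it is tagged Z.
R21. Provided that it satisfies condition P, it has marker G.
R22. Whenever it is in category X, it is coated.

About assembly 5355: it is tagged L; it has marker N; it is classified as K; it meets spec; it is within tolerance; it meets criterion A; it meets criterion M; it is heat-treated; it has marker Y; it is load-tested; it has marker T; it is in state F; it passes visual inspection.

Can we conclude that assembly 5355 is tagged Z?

By R11 (it is load-tested, it meets spec): it exceeds the weight limit.
By R17 (it has marker Y, it meets criterion A): it is coated.
By R18 (it is heat-treated, it meets criterion A, it meets criterion M): it is rejected.
By R3 (it exceeds the weight limit, it is rejected, it is coated): it satisfies condition J.
By R9 (it satisfies condition J): it passes the pressure test.
By R7 (it passes the pressure test, it has marker T): it has marker H.
By R8 (it has marker H): it has a calibration stamp.
By R20 (it has a calibration stamp, it is classified as K): it is tagged Z.

Yes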